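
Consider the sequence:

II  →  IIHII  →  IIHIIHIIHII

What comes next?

s(k+1) = s(k)·H·s(k) — each term doubles the last with 'H' between the halves.
One more doubling of IIHIIHIIHII gives the answer.

IIHIIHIIHIIHIIHIIHIIHII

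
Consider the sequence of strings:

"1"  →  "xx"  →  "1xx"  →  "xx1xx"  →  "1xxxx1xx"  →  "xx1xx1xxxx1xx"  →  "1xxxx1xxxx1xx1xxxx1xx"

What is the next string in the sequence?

From term 3 onward, concatenate the second-to-last term with the last: 1·xx = 1xx, xx·1xx = xx1xx, …
Continuing: xx1xx1xxxx1xx · 1xxxx1xxxx1xx1xxxx1xx gives term 8.

xx1xx1xxxx1xx1xxxx1xxxx1xx1xxxx1xx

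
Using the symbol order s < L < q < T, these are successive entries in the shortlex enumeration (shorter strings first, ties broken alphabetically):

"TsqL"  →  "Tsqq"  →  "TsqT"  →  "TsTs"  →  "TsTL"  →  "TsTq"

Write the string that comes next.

Treat TsTq as a base-4 numeral over the given alphabet and add one, carrying through any trailing T's.

TsTT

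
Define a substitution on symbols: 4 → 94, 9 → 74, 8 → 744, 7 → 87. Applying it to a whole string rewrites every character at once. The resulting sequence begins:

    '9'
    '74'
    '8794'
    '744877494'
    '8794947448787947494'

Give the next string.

74487749474948794947448774487749487947494

Applying the rule to each of the 19 symbols of 8794947448787947494 gives the pieces 744 87 74 94 74 94 87 94 94 744 87 744 87 74 94 87 94 74 94, which concatenate to the answer.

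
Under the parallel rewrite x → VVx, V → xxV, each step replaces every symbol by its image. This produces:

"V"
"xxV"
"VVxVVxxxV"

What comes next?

xxVxxVVVxxxVxxVVVxVVxVVxxxV

Rewriting each symbol of VVxVVxxxV: V→xxV, V→xxV, x→VVx, V→xxV, V→xxV, x→VVx, x→VVx, x→VVx, V→xxV, which concatenates to xxV xxV VVx xxV xxV VVx VVx VVx xxV.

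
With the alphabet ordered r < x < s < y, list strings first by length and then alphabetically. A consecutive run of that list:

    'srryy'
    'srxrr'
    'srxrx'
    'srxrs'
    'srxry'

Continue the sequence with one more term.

Treat srxry as a base-4 numeral over the given alphabet and add one, carrying through any trailing y's.

srxxr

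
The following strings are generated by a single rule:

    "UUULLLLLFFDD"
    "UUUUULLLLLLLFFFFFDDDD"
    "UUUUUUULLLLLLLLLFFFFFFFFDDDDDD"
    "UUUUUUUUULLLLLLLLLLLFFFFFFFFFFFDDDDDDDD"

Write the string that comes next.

UUUUUUUUUUULLLLLLLLLLLLLFFFFFFFFFFFFFFDDDDDDDDDD

Term n consists of 2n+1 U's, followed by 2n+3 L's, followed by 3n-1 F's, followed by 2n D's (n = 1, 2, …).
For the next term, n = 5, so the run lengths are 11, 13, 14, 10.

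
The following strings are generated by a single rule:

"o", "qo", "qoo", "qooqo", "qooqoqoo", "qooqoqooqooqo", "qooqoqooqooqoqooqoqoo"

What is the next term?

qooqoqooqooqoqooqoqooqooqoqooqooqo

This is a Fibonacci-style word recurrence s(k) = s(k−1)·s(k−2): e.g. qo·o = qoo.
Continuing: qooqoqooqooqoqooqoqoo · qooqoqooqooqo gives term 8.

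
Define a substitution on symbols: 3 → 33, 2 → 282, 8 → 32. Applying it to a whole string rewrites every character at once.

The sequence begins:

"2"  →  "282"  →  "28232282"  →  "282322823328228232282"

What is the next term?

282322823328228232282333328232282282322823328228232282

Replace each of the 21 characters of 282322823328228232282 in place — 282 32 282 33 282 282 32 282 33 33 282 32 282 282 32 282 33 282 282 32 282 — and concatenate.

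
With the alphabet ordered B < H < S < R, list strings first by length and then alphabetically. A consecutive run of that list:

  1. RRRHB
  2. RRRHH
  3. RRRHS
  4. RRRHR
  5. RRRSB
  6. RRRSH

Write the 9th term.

RRRRB

Continuing the enumeration 3 steps past RRRSH: RRRSH → RRRSS → RRRSR → (answer).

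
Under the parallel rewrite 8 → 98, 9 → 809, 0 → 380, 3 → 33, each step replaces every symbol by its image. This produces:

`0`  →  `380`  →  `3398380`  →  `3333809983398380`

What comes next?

3333333398380809809983333809983398380

Replace each of the 16 characters of 3333809983398380 in place — 33 33 33 33 98 380 809 809 98 33 33 809 98 33 98 380 — and concatenate.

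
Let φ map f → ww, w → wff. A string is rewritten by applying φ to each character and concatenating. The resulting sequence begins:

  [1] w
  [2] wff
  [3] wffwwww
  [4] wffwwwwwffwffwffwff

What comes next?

Rewriting the 19 symbols of wffwwwwwffwffwffwff one by one yields wff ww ww wff wff wff wff wff ww ww wff ww ww wff ww ww wff ww ww; concatenated:

wffwwwwwffwffwffwffwffwwwwwffwwwwwffwwwwwffwwww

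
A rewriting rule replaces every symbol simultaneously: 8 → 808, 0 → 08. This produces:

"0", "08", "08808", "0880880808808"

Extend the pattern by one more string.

Replace each of the 13 characters of 0880880808808 in place — 08 808 808 08 808 808 08 808 08 808 808 08 808 — and concatenate.

0880880808808808088080880880808808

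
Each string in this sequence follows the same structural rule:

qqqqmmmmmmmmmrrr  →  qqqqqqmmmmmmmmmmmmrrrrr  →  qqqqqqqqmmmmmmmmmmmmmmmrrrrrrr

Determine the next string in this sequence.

Reading off run lengths: q runs 4, 6, 8; m runs 9, 12, 15; r runs 3, 5, 7 — each is linear in n, where the shown terms are n = 2, 3, 4.
At n = 5 the blocks have lengths 10, 18, 9.

qqqqqqqqqqmmmmmmmmmmmmmmmmmmrrrrrrrrr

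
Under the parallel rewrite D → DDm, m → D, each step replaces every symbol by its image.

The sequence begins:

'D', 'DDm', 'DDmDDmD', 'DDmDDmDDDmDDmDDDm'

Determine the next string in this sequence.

DDmDDmDDDmDDmDDDmDDmDDmDDDmDDmDDDmDDmDDmD

Applying the rule to each of the 17 symbols of DDmDDmDDDmDDmDDDm gives the pieces DDm DDm D DDm DDm D DDm DDm DDm D DDm DDm D DDm DDm DDm D, which concatenate to the answer.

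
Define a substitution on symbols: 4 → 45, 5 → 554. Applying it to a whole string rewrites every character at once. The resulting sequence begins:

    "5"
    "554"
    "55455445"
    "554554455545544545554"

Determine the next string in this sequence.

Replace each of the 21 characters of 554554455545544545554 in place — 554 554 45 554 554 45 45 554 554 554 45 554 554 45 45 554 45 554 554 554 45 — and concatenate.

5545544555455445455545545544555455445455544555455455445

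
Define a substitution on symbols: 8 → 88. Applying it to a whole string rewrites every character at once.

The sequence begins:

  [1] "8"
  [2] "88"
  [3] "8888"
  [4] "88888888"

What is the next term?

Rewriting each symbol of 88888888: 8→88, 8→88, 8→88, 8→88, 8→88, 8→88, 8→88, 8→88, which concatenates to 88 88 88 88 88 88 88 88.

8888888888888888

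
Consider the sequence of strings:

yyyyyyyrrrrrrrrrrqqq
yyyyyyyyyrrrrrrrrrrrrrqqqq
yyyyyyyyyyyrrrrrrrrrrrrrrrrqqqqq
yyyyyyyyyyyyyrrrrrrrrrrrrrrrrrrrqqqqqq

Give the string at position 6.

yyyyyyyyyyyyyyyyyrrrrrrrrrrrrrrrrrrrrrrrrrqqqqqqqq

Reading off run lengths: y runs 7, 9, 11, 13; r runs 10, 13, 16, 19; q runs 3, 4, 5, 6 — each is linear in n, where the shown terms are n = 3, 4, 5, 6.
Setting n = 8 gives 17, 25, 8 characters in each block.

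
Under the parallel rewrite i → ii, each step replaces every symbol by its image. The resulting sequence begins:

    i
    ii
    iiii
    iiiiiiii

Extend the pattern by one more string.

Apply φ to iiiiiiii symbol by symbol: i→ii, i→ii, i→ii, i→ii, i→ii, i→ii, i→ii, i→ii; joined: ii ii ii ii ii ii ii ii.

iiiiiiiiiiiiiiii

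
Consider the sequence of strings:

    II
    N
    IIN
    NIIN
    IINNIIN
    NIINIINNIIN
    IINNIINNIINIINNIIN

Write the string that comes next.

NIINIINNIINIINNIINNIINIINNIIN

This is a Fibonacci-style word recurrence s(k) = s(k−2)·s(k−1): e.g. II·N = IIN.
Continuing: NIINIINNIIN · IINNIINNIINIINNIIN gives term 8.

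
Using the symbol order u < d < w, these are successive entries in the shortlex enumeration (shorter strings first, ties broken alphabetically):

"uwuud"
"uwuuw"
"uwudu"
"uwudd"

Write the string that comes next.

Treat uwudd as a base-3 numeral over the given alphabet and add one, carrying through any trailing w's.

uwudw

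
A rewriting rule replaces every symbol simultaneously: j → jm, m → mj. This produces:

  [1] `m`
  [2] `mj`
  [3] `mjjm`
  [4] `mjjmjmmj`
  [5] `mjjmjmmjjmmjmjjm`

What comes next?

Applying the rule to each of the 16 symbols of mjjmjmmjjmmjmjjm gives the pieces mj jm jm mj jm mj mj jm jm mj mj jm mj jm jm mj, which concatenate to the answer.

mjjmjmmjjmmjmjjmjmmjmjjmmjjmjmmj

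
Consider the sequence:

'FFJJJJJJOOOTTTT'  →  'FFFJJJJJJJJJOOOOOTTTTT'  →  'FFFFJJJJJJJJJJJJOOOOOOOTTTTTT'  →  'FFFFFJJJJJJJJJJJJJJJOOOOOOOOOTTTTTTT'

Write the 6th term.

The n-th term is n F's then 3n J's then 2n-1 O's then n+2 T's, where the shown terms are n = 2, 3, 4, 5.
For term 6, n = 7, so the run lengths are 7, 21, 13, 9.

FFFFFFFJJJJJJJJJJJJJJJJJJJJJOOOOOOOOOOOOOTTTTTTTTT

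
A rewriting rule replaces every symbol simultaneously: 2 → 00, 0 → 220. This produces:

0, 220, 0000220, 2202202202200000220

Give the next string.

Rewriting the 19 symbols of 2202202202200000220 one by one yields 00 00 220 00 00 220 00 00 220 00 00 220 220 220 220 220 00 00 220; concatenated:

00002200000220000022000002202202202202200000220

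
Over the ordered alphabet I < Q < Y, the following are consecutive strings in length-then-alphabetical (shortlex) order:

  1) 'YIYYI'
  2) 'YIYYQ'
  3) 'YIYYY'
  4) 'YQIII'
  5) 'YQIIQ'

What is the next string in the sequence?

YQIIY

The successor of YQIIQ increments the rightmost position that isn't already Y and resets every position after it to I.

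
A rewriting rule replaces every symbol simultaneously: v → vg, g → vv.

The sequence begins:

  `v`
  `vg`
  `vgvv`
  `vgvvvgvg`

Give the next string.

Rewriting each symbol of vgvvvgvg: v→vg, g→vv, v→vg, v→vg, v→vg, g→vv, v→vg, g→vv, which concatenates to vg vv vg vg vg vv vg vv.

vgvvvgvgvgvvvgvv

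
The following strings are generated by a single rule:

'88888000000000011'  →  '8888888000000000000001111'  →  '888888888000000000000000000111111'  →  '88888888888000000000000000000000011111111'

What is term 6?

Term n consists of 2n+1 8's, followed by 4n+2 0's, followed by 2n-2 1's, where the shown terms are n = 2, 3, 4, 5.
At n = 7 the blocks have lengths 15, 30, 12.

888888888888888000000000000000000000000000000111111111111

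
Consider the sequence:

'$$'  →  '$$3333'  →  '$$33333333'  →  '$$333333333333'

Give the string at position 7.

$$333333333333333333333333

Every step adds 3333 to the end: s(k+1) = s(k)·3333.
From $$333333333333, 3 further steps: $$333333333333 → $$3333333333333333 → $$33333333333333333333 → (answer).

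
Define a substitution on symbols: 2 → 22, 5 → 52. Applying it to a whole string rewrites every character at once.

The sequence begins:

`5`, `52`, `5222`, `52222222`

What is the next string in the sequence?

5222222222222222

Expanding 52222222: 5→52, 2→22, 2→22, 2→22, 2→22, 2→22, 2→22, 2→22. Concatenated: 52 22 22 22 22 22 22 22.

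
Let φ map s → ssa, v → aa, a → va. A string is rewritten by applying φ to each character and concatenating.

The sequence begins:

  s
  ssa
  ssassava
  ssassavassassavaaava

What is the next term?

Rewriting the 20 symbols of ssassavassassavaaava one by one yields ssa ssa va ssa ssa va aa va ssa ssa va ssa ssa va aa va va va aa va; concatenated:

ssassavassassavaaavassassavassassavaaavavavaaava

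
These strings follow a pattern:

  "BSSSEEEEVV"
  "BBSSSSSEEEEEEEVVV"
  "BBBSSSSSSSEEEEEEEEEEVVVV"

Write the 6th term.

Term n consists of n B's, followed by 2n+1 S's, followed by 3n+1 E's, followed by n+1 V's (n = 1, 2, …).
For term 6, n = 6, so the run lengths are 6, 13, 19, 7.

BBBBBBSSSSSSSSSSSSSEEEEEEEEEEEEEEEEEEEVVVVVVV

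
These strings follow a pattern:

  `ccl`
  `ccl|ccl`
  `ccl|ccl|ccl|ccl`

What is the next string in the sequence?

ccl|ccl|ccl|ccl|ccl|ccl|ccl|ccl

Every step duplicates the string with '|' between the halves.
One more doubling of ccl|ccl|ccl|ccl gives the answer.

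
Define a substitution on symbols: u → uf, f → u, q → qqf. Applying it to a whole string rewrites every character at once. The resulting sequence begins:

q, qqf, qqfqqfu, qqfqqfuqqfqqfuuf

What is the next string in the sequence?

qqfqqfuqqfqqfuufqqfqqfuqqfqqfuufufu

Applying the rule to each of the 16 symbols of qqfqqfuqqfqqfuuf gives the pieces qqf qqf u qqf qqf u uf qqf qqf u qqf qqf u uf uf u, which concatenate to the answer.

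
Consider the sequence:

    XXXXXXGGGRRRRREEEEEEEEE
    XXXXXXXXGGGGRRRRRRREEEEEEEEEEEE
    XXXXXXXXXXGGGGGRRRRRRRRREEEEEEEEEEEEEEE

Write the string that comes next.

Term n consists of 2n X's, followed by n G's, followed by 2n-1 R's, followed by 3n E's, where the shown terms are n = 3, 4, 5.
For the next term, n = 6, so the run lengths are 12, 6, 11, 18.

XXXXXXXXXXXXGGGGGGRRRRRRRRRRREEEEEEEEEEEEEEEEEE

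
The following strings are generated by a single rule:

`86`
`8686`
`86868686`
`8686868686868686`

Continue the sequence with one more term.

s(k+1) = s(k)·s(k) — each term doubles the last.
Doubling 8686868686868686:

86868686868686868686868686868686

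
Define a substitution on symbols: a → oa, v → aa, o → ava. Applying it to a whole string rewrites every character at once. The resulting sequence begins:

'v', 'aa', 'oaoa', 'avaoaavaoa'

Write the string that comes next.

Expanding avaoaavaoa: a→oa, v→aa, a→oa, o→ava, a→oa, a→oa, v→aa, a→oa, o→ava, a→oa. Concatenated: oa aa oa ava oa oa aa oa ava oa.

oaaaoaavaoaoaaaoaavaoa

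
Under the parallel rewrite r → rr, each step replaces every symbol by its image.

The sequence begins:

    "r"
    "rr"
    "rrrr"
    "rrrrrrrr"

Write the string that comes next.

rrrrrrrrrrrrrrrr

Apply φ to rrrrrrrr symbol by symbol: r→rr, r→rr, r→rr, r→rr, r→rr, r→rr, r→rr, r→rr; joined: rr rr rr rr rr rr rr rr.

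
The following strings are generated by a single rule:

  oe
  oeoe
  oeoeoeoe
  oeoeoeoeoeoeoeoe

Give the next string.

Each string is two copies of the previous one concatenated.
Doubling oeoeoeoeoeoeoeoe:

oeoeoeoeoeoeoeoeoeoeoeoeoeoeoeoe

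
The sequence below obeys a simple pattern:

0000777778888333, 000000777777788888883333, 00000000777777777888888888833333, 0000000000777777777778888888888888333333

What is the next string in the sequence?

000000000000777777777777788888888888888883333333

Each string has the form 0^{2n+2} 7^{2n+3} 8^{3n+1} 3^{n+2} (n = 1, 2, …).
Setting n = 5 gives 12, 13, 16, 7 characters in each block.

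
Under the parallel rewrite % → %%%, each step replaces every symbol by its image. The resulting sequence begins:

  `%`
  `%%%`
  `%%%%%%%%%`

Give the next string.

%%%%%%%%%%%%%%%%%%%%%%%%%%%

Rewriting each symbol of %%%%%%%%%: %→%%%, %→%%%, %→%%%, %→%%%, %→%%%, %→%%%, %→%%%, %→%%%, %→%%%, which concatenates to %%% %%% %%% %%% %%% %%% %%% %%% %%%.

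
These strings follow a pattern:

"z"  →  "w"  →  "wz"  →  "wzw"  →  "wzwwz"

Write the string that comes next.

wzwwzwzw

From term 3 onward, concatenate the last term with the second-to-last: w·z = wz, wz·w = wzw, …
So term 6 is wzwwz·wzw.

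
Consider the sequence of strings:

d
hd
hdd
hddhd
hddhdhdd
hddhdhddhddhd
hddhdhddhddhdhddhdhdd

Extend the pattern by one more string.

This is a Fibonacci-style word recurrence s(k) = s(k−1)·s(k−2): e.g. hd·d = hdd.
So term 8 is hddhdhddhddhdhddhdhdd·hddhdhddhddhd.

hddhdhddhddhdhddhdhddhddhdhddhddhd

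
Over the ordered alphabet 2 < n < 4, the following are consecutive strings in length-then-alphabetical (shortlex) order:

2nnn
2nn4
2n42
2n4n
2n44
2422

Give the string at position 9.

24n2

Stepping forward 3 times from 2422: 2422 → 242n → 2424, then the target.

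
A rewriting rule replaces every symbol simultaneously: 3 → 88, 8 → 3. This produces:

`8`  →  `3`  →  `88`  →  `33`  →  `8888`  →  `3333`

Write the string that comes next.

88888888

Rewriting each symbol of 3333: 3→88, 3→88, 3→88, 3→88, which concatenates to 88 88 88 88.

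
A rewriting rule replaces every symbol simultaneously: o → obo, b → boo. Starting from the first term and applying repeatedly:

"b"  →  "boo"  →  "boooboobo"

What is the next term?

boooboobooboboooboobobooobo

Expanding boooboobo: b→boo, o→obo, o→obo, o→obo, b→boo, o→obo, o→obo, b→boo, o→obo. Concatenated: boo obo obo obo boo obo obo boo obo.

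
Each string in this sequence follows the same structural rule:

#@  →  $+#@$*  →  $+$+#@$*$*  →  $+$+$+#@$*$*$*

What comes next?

$+$+$+$+#@$*$*$*$*

Every step adds $+ to the front and $* to the end of the previous string.
One more step from $+$+$+#@$*$*$* gives the answer.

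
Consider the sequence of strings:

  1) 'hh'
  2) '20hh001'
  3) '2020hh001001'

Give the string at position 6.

s(k+1) = 20·s(k)·001, so each term gains 20 as a prefix and 001 as a suffix.
From 2020hh001001, 3 further steps: 2020hh001001 → 202020hh001001001 → 20202020hh001001001001 → (answer).

2020202020hh001001001001001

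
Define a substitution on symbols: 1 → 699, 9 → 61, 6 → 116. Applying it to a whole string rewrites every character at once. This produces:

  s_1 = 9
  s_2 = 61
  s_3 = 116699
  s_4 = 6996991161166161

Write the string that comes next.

11661611166161699699116699699116116699116699

Applying the rule to each of the 16 symbols of 6996991161166161 gives the pieces 116 61 61 116 61 61 699 699 116 699 699 116 116 699 116 699, which concatenate to the answer.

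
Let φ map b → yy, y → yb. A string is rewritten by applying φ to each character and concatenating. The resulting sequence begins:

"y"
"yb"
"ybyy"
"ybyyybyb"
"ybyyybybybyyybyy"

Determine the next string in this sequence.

ybyyybybybyyybyyybyyybybybyyybyb

Applying the rule to each of the 16 symbols of ybyyybybybyyybyy gives the pieces yb yy yb yb yb yy yb yy yb yy yb yb yb yy yb yb, which concatenate to the answer.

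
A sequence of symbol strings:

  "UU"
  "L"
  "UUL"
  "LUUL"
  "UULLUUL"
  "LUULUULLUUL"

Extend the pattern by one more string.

This is a Fibonacci-style word recurrence s(k) = s(k−2)·s(k−1): e.g. UU·L = UUL.
Continuing: UULLUUL · LUULUULLUUL gives term 7.

UULLUULLUULUULLUUL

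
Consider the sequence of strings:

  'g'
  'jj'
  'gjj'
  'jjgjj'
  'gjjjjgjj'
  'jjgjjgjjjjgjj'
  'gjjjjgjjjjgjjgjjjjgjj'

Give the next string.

This is a Fibonacci-style word recurrence s(k) = s(k−2)·s(k−1): e.g. g·jj = gjj.
Continuing: jjgjjgjjjjgjj · gjjjjgjjjjgjjgjjjjgjj gives term 8.

jjgjjgjjjjgjjgjjjjgjjjjgjjgjjjjgjj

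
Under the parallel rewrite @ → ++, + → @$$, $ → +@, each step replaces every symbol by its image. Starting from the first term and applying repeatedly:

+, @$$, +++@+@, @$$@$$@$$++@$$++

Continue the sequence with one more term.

+++@+@+++@+@+++@+@@$$@$$+++@+@@$$@$$

φ(@$$@$$@$$++@$$++) expands symbol-by-symbol to ++ +@ +@ ++ +@ +@ ++ +@ +@ @$$ @$$ ++ +@ +@ @$$ @$$; joining the 16 pieces gives the next term.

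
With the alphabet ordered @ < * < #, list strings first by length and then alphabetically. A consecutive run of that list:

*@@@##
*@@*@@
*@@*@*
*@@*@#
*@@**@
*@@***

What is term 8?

*@@*#@

Advancing 2 positions from *@@*** through *@@*** → *@@**# reaches term 8.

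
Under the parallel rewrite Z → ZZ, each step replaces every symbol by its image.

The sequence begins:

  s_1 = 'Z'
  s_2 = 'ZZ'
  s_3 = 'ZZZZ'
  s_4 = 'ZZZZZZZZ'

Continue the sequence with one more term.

Expanding ZZZZZZZZ: Z→ZZ, Z→ZZ, Z→ZZ, Z→ZZ, Z→ZZ, Z→ZZ, Z→ZZ, Z→ZZ. Concatenated: ZZ ZZ ZZ ZZ ZZ ZZ ZZ ZZ.

ZZZZZZZZZZZZZZZZ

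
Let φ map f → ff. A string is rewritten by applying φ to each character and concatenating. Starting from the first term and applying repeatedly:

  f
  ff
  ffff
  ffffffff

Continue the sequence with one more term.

ffffffffffffffff

Apply φ to ffffffff symbol by symbol: f→ff, f→ff, f→ff, f→ff, f→ff, f→ff, f→ff, f→ff; joined: ff ff ff ff ff ff ff ff.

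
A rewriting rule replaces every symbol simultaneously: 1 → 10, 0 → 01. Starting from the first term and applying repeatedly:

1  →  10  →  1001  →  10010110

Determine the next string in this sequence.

1001011001101001

Rewriting each symbol of 10010110: 1→10, 0→01, 0→01, 1→10, 0→01, 1→10, 1→10, 0→01, which concatenates to 10 01 01 10 01 10 10 01.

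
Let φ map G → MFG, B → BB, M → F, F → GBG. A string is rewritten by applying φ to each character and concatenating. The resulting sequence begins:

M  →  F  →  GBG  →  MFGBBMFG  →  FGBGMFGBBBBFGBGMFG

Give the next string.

GBGMFGBBMFGFGBGMFGBBBBBBBBGBGMFGBBMFGFGBGMFG

Replace each of the 18 characters of FGBGMFGBBBBFGBGMFG in place — GBG MFG BB MFG F GBG MFG BB BB BB BB GBG MFG BB MFG F GBG MFG — and concatenate.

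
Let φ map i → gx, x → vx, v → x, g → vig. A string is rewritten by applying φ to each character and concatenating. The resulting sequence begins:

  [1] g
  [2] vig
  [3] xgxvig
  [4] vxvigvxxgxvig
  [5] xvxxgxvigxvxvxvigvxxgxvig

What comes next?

φ(xvxxgxvigxvxvxvigvxxgxvig) expands symbol-by-symbol to vx x vx vx vig vx x gx vig vx x vx x vx x gx vig x vx vx vig vx x gx vig; joining the 25 pieces gives the next term.

vxxvxvxvigvxxgxvigvxxvxxvxxgxvigxvxvxvigvxxgxvig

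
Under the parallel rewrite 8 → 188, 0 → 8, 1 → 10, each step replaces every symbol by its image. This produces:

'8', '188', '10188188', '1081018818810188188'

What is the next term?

10818810810188188101881881081018818810188188

Replace each of the 19 characters of 1081018818810188188 in place — 10 8 188 10 8 10 188 188 10 188 188 10 8 10 188 188 10 188 188 — and concatenate.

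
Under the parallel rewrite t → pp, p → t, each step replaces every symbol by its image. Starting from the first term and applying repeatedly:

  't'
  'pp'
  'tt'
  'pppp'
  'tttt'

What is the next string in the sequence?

pppppppp

Expanding tttt: t→pp, t→pp, t→pp, t→pp. Concatenated: pp pp pp pp.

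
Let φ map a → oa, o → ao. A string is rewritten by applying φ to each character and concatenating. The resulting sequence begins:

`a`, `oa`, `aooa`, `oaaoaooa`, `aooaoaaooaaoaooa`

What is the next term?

oaaoaooaaooaoaaoaooaoaaooaaoaooa

Applying the rule to each of the 16 symbols of aooaoaaooaaoaooa gives the pieces oa ao ao oa ao oa oa ao ao oa oa ao oa ao ao oa, which concatenate to the answer.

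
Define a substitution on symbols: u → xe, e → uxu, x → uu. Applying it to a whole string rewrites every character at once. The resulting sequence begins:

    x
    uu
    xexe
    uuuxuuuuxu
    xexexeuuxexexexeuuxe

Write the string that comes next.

Rewriting the 20 symbols of xexexeuuxexexexeuuxe one by one yields uu uxu uu uxu uu uxu xe xe uu uxu uu uxu uu uxu uu uxu xe xe uu uxu; concatenated:

uuuxuuuuxuuuuxuxexeuuuxuuuuxuuuuxuuuuxuxexeuuuxu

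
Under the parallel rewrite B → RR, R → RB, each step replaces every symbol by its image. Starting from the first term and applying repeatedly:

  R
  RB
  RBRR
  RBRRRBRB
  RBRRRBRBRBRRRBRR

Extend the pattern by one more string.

Rewriting the 16 symbols of RBRRRBRBRBRRRBRR one by one yields RB RR RB RB RB RR RB RR RB RR RB RB RB RR RB RB; concatenated:

RBRRRBRBRBRRRBRRRBRRRBRBRBRRRBRB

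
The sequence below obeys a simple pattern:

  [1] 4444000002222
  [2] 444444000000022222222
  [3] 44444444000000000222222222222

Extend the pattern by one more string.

Term n consists of 2n+2 4's, followed by 2n+3 0's, followed by 4n 2's (n = 1, 2, …).
For the next term, n = 4, so the run lengths are 10, 11, 16.

4444444444000000000002222222222222222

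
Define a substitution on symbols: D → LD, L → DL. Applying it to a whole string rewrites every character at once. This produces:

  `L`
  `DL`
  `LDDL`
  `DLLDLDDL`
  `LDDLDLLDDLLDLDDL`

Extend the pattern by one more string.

Rewriting the 16 symbols of LDDLDLLDDLLDLDDL one by one yields DL LD LD DL LD DL DL LD LD DL DL LD DL LD LD DL; concatenated:

DLLDLDDLLDDLDLLDLDDLDLLDDLLDLDDL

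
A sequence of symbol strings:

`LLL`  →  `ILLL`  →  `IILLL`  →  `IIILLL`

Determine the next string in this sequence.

The strings grow by a fixed prefix I each time.
So the next term is I·IIILLL.

IIIILLL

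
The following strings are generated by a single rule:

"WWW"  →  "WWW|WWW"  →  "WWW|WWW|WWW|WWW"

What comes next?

Every step duplicates the string with '|' between the halves.
One more doubling of WWW|WWW|WWW|WWW gives the answer.

WWW|WWW|WWW|WWW|WWW|WWW|WWW|WWW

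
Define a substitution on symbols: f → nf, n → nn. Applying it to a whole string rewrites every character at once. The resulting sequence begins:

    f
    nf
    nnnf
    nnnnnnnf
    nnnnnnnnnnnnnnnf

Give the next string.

Rewriting the 16 symbols of nnnnnnnnnnnnnnnf one by one yields nn nn nn nn nn nn nn nn nn nn nn nn nn nn nn nf; concatenated:

nnnnnnnnnnnnnnnnnnnnnnnnnnnnnnnf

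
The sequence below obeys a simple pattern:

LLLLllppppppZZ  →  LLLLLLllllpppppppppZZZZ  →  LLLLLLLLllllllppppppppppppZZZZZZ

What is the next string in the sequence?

LLLLLLLLLLllllllllpppppppppppppppZZZZZZZZ

The n-th term is 2n+2 L's then 2n l's then 3n+3 p's then 2n Z's (n = 1, 2, …).
Setting n = 4 gives 10, 8, 15, 8 characters in each block.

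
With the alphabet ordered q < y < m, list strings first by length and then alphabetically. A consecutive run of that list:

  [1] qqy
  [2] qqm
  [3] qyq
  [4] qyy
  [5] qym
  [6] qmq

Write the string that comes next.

qmy

The successor of qmq increments the rightmost position that isn't already m and resets every position after it to q.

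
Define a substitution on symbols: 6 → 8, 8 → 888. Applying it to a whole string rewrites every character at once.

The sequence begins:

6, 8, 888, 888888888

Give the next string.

Expanding 888888888: 8→888, 8→888, 8→888, 8→888, 8→888, 8→888, 8→888, 8→888, 8→888. Concatenated: 888 888 888 888 888 888 888 888 888.

888888888888888888888888888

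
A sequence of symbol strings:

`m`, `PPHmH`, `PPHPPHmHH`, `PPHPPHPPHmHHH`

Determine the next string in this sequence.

Every step adds PPH to the front and H to the end of the previous string.
Applying this once more to PPHPPHPPHmHHH:

PPHPPHPPHPPHmHHHH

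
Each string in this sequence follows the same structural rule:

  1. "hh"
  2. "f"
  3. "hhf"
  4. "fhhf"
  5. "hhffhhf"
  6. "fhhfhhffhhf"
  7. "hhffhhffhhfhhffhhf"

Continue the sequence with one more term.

fhhfhhffhhfhhffhhffhhfhhffhhf

From term 3 onward, concatenate the second-to-last term with the last: hh·f = hhf, f·hhf = fhhf, …
Continuing: fhhfhhffhhf · hhffhhffhhfhhffhhf gives term 8.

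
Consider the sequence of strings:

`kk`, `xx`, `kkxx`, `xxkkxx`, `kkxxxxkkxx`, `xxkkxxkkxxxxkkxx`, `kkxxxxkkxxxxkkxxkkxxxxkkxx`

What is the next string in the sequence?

xxkkxxkkxxxxkkxxkkxxxxkkxxxxkkxxkkxxxxkkxx

This is a Fibonacci-style word recurrence s(k) = s(k−2)·s(k−1): e.g. kk·xx = kkxx.
Continuing: xxkkxxkkxxxxkkxx · kkxxxxkkxxxxkkxxkkxxxxkkxx gives term 8.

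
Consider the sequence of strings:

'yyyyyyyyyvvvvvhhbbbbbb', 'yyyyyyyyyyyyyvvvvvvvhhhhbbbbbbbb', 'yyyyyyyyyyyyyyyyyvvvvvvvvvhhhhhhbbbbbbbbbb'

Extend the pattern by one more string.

Term n consists of 4n+1 y's, followed by 2n+1 v's, followed by 2n-2 h's, followed by 2n+2 b's, where the shown terms are n = 2, 3, 4.
For the next term, n = 5, so the run lengths are 21, 11, 8, 12.

yyyyyyyyyyyyyyyyyyyyyvvvvvvvvvvvhhhhhhhhbbbbbbbbbbbb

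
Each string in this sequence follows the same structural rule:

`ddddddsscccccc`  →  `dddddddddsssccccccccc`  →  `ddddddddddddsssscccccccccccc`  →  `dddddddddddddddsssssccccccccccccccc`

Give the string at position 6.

dddddddddddddddddddddsssssssccccccccccccccccccccc

Each string has the form d^{3n} s^{n} c^{3n}, where the shown terms are n = 2, 3, 4, 5.
For term 6, n = 7, so the run lengths are 21, 7, 21.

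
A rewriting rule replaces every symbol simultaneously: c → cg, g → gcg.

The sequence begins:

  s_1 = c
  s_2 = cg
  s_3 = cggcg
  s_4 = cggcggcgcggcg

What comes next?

Applying the rule to each of the 13 symbols of cggcggcgcggcg gives the pieces cg gcg gcg cg gcg gcg cg gcg cg gcg gcg cg gcg, which concatenate to the answer.

cggcggcgcggcggcgcggcgcggcggcgcggcg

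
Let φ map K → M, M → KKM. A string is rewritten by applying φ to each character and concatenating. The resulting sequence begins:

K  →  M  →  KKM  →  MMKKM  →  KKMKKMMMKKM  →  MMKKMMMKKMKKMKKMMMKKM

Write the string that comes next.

φ(MMKKMMMKKMKKMKKMMMKKM) expands symbol-by-symbol to KKM KKM M M KKM KKM KKM M M KKM M M KKM M M KKM KKM KKM M M KKM; joining the 21 pieces gives the next term.

KKMKKMMMKKMKKMKKMMMKKMMMKKMMMKKMKKMKKMMMKKM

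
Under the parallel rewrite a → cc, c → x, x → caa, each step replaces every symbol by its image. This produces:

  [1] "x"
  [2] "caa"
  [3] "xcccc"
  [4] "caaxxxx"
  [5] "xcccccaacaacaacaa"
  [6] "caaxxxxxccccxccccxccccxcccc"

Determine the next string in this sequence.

Rewriting the 27 symbols of caaxxxxxccccxccccxccccxcccc one by one yields x cc cc caa caa caa caa caa x x x x caa x x x x caa x x x x caa x x x x; concatenated:

xcccccaacaacaacaacaaxxxxcaaxxxxcaaxxxxcaaxxxx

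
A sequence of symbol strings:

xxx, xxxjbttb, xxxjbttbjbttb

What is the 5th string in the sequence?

The strings grow by a fixed suffix jbttb each time.
From xxxjbttbjbttb, 2 further steps: xxxjbttbjbttb → xxxjbttbjbttbjbttb → (answer).

xxxjbttbjbttbjbttbjbttb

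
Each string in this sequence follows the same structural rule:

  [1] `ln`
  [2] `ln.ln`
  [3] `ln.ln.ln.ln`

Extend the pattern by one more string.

Each string is two copies of the previous one joined by '.'.
Doubling ln.ln.ln.ln with '.' between the halves:

ln.ln.ln.ln.ln.ln.ln.ln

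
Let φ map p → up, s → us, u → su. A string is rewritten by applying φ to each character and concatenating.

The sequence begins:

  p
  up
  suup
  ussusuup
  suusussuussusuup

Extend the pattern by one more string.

ussusuussuusussusuusussuussusuup

Replace each of the 16 characters of suusussuussusuup in place — us su su us su us us su su us us su us su su up — and concatenate.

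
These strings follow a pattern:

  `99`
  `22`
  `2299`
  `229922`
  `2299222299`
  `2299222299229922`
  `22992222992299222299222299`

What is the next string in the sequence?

This is a Fibonacci-style word recurrence s(k) = s(k−1)·s(k−2): e.g. 22·99 = 2299.
The next term joins 22992222992299222299222299 and 2299222299229922.

229922229922992222992222992299222299229922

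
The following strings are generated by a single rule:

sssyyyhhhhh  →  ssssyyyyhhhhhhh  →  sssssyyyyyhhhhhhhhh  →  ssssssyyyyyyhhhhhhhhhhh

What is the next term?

Reading off run lengths: s runs 3, 4, 5, 6; y runs 3, 4, 5, 6; h runs 5, 7, 9, 11 — each is linear in n, where the shown terms are n = 3, 4, 5, 6.
At n = 7 the blocks have lengths 7, 7, 13.

sssssssyyyyyyyhhhhhhhhhhhhh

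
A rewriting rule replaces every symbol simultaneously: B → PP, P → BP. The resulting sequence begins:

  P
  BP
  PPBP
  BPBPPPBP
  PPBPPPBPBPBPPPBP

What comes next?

Applying the rule to each of the 16 symbols of PPBPPPBPBPBPPPBP gives the pieces BP BP PP BP BP BP PP BP PP BP PP BP BP BP PP BP, which concatenate to the answer.

BPBPPPBPBPBPPPBPPPBPPPBPBPBPPPBP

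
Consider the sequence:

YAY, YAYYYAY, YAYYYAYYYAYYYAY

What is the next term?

s(k+1) = s(k)·Y·s(k) — each term doubles the last with 'Y' between the halves.
One more doubling of YAYYYAYYYAYYYAY gives the answer.

YAYYYAYYYAYYYAYYYAYYYAYYYAYYYAY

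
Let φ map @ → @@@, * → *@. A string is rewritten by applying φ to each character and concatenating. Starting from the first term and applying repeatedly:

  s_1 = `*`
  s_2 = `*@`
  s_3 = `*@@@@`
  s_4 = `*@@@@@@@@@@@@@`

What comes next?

Rewriting the 14 symbols of *@@@@@@@@@@@@@ one by one yields *@ @@@ @@@ @@@ @@@ @@@ @@@ @@@ @@@ @@@ @@@ @@@ @@@ @@@; concatenated:

*@@@@@@@@@@@@@@@@@@@@@@@@@@@@@@@@@@@@@@@@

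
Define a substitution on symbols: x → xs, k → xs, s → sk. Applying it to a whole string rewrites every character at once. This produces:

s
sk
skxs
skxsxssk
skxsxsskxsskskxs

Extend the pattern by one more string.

skxsxsskxsskskxsxsskskxsskxsxssk

φ(skxsxsskxsskskxs) expands symbol-by-symbol to sk xs xs sk xs sk sk xs xs sk sk xs sk xs xs sk; joining the 16 pieces gives the next term.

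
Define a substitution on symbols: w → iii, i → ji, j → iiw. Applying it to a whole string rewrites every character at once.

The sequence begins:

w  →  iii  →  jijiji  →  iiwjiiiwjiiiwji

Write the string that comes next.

jijiiiiiiwjijijiiiiiiwjijijiiiiiiwji

Replace each of the 15 characters of iiwjiiiwjiiiwji in place — ji ji iii iiw ji ji ji iii iiw ji ji ji iii iiw ji — and concatenate.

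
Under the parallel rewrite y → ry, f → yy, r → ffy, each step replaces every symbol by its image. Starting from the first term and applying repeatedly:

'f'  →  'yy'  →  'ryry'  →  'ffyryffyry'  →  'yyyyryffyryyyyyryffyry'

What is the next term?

Applying the rule to each of the 22 symbols of yyyyryffyryyyyyryffyry gives the pieces ry ry ry ry ffy ry yy yy ry ffy ry ry ry ry ry ffy ry yy yy ry ffy ry, which concatenate to the answer.

ryryryryffyryyyyyryffyryryryryryffyryyyyyryffyry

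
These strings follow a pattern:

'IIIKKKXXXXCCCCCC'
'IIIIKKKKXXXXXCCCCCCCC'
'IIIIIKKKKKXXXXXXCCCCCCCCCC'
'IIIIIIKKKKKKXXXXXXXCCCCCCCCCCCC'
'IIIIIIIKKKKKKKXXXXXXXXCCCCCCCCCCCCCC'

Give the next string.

Each string has the form I^{n} K^{n} X^{n+1} C^{2n}, where the shown terms are n = 3, 4, 5, 6, 7.
For the next term, n = 8, so the run lengths are 8, 8, 9, 16.

IIIIIIIIKKKKKKKKXXXXXXXXXCCCCCCCCCCCCCCCC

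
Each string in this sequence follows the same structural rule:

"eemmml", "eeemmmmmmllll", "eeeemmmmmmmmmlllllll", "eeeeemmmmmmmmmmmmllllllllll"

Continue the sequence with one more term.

eeeeeemmmmmmmmmmmmmmmlllllllllllll

The n-th term is n+1 e's then 3n m's then 3n-2 l's (n = 1, 2, …).
For the next term, n = 5, so the run lengths are 6, 15, 13.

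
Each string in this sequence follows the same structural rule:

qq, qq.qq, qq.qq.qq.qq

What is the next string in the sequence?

qq.qq.qq.qq.qq.qq.qq.qq

s(k+1) = s(k)·.·s(k) — each term doubles the last with '.' between the halves.
One more doubling of qq.qq.qq.qq gives the answer.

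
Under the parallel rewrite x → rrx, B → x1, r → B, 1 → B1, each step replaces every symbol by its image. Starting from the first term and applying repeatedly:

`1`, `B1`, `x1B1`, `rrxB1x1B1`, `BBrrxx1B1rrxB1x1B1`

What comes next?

x1x1BBrrxrrxB1x1B1BBrrxx1B1rrxB1x1B1

Replace each of the 18 characters of BBrrxx1B1rrxB1x1B1 in place — x1 x1 B B rrx rrx B1 x1 B1 B B rrx x1 B1 rrx B1 x1 B1 — and concatenate.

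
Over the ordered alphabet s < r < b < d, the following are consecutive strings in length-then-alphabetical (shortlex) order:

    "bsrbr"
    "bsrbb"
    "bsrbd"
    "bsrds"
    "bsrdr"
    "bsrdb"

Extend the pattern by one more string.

Find the rightmost character of bsrdb below d, bump it to the next letter, and reset everything to its right to s.

bsrdd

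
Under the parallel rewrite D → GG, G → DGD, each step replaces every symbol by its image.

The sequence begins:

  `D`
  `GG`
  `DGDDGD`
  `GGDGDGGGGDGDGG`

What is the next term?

Replace each of the 14 characters of GGDGDGGGGDGDGG in place — DGD DGD GG DGD GG DGD DGD DGD DGD GG DGD GG DGD DGD — and concatenate.

DGDDGDGGDGDGGDGDDGDDGDDGDGGDGDGGDGDDGD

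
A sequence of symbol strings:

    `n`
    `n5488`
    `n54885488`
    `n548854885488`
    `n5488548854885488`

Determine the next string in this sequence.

Every step adds 5488 to the end: s(k+1) = s(k)·5488.
Applying this once more to n5488548854885488:

n54885488548854885488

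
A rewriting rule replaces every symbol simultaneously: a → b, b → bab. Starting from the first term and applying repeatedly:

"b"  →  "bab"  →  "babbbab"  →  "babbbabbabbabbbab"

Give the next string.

Rewriting the 17 symbols of babbbabbabbabbbab one by one yields bab b bab bab bab b bab bab b bab bab b bab bab bab b bab; concatenated:

babbbabbabbabbbabbabbbabbabbbabbabbabbbab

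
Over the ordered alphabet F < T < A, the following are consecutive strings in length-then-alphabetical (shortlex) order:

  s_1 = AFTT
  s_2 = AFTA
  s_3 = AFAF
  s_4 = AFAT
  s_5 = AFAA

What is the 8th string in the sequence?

ATFA

Continuing the enumeration 3 steps past AFAA: AFAA → ATFF → ATFT → (answer).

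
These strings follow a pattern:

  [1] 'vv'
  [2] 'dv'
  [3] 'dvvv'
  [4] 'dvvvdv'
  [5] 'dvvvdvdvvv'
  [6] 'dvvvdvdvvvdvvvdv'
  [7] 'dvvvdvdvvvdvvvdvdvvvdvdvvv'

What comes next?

dvvvdvdvvvdvvvdvdvvvdvdvvvdvvvdvdvvvdvvvdv

Each term (from the third on) is the previous term followed by the one before it: term 3 = dv·vv = dvvv.
The next term joins dvvvdvdvvvdvvvdvdvvvdvdvvv and dvvvdvdvvvdvvvdv.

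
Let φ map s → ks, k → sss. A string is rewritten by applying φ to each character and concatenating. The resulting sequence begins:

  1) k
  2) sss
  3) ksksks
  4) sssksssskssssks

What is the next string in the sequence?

kskskssssksksksksssskskskskssssks

φ(sssksssskssssks) expands symbol-by-symbol to ks ks ks sss ks ks ks ks sss ks ks ks ks sss ks; joining the 15 pieces gives the next term.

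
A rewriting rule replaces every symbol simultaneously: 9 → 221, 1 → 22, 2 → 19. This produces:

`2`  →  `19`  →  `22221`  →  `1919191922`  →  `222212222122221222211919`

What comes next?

19191919221919191922191919192219191919222222122221

Applying the rule to each of the 24 symbols of 222212222122221222211919 gives the pieces 19 19 19 19 22 19 19 19 19 22 19 19 19 19 22 19 19 19 19 22 22 221 22 221, which concatenate to the answer.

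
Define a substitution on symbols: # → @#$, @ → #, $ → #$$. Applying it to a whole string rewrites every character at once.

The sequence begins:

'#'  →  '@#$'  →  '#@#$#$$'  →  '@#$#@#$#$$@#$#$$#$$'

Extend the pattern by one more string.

Rewriting the 19 symbols of @#$#@#$#$$@#$#$$#$$ one by one yields # @#$ #$$ @#$ # @#$ #$$ @#$ #$$ #$$ # @#$ #$$ @#$ #$$ #$$ @#$ #$$ #$$; concatenated:

#@#$#$$@#$#@#$#$$@#$#$$#$$#@#$#$$@#$#$$#$$@#$#$$#$$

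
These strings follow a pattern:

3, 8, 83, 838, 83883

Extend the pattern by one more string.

From term 3 onward, concatenate the last term with the second-to-last: 8·3 = 83, 83·8 = 838, …
So term 6 is 83883·838.

83883838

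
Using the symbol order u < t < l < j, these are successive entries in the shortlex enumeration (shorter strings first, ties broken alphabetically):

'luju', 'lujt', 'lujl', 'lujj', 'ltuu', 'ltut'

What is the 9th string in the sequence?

lttu

Continuing the enumeration 3 steps past ltut: ltut → ltul → ltuj → (answer).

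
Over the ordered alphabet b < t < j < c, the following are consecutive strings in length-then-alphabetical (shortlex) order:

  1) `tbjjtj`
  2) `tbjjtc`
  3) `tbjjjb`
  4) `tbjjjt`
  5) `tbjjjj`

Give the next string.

Find the rightmost character of tbjjjj below c, bump it to the next letter, and reset everything to its right to b.

tbjjjc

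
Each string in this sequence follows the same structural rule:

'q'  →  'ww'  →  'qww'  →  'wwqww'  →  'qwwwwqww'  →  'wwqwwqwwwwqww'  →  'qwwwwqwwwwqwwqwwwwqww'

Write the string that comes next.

wwqwwqwwwwqwwqwwwwqwwwwqwwqwwwwqww

From term 3 onward, concatenate the second-to-last term with the last: q·ww = qww, ww·qww = wwqww, …
Continuing: wwqwwqwwwwqww · qwwwwqwwwwqwwqwwwwqww gives term 8.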